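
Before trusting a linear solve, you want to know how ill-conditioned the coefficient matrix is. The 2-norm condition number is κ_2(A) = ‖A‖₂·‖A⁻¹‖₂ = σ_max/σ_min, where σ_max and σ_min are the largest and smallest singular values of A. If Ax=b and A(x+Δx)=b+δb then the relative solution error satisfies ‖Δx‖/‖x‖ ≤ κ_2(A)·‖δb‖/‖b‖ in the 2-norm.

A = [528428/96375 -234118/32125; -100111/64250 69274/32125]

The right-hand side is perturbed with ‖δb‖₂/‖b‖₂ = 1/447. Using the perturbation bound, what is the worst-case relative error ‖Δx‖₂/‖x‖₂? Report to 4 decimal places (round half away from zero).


0.4312

AᵀA = [77257249/2377764 -8583497/198147; -8583497/198147 3815048/66049]; tr = 214598977/2377764, det = 130321/594441
solving λ² − 214598977/2377764·λ + 130321/594441 = 0 gives λ = 361/4, 1444/594441
so κ_2 = √((361/4) / (1444/594441)) = 192.7500
worst-case relative error ≤ 192.7500 × 1/447 = 0.4312


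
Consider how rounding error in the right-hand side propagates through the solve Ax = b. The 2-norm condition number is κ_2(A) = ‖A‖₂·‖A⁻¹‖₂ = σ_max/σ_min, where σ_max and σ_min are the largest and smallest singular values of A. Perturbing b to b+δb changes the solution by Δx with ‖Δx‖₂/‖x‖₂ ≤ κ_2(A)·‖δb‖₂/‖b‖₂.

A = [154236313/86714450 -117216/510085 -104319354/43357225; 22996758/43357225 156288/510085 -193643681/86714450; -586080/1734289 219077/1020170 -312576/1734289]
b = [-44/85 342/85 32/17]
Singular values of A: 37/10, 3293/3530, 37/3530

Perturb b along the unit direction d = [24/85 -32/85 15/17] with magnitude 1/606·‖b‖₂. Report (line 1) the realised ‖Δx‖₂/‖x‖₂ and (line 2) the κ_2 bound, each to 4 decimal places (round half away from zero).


0.1629
0.5825

σ_max = 37/10, σ_min = 37/3530
condition number: (37/10) ÷ (37/3530) = 353.0000
perturbation bound = 353.0000·1/606 = 0.5825
solve Ax = b  →  x = [-3.0839 2.0178 -2.2574]
‖b‖ = 4.4721, ‖x‖ = 4.3218
δb = ε·‖b‖·d = [0.0021 -0.0028 0.0065]; solving A·Δx = δb gives ‖Δx‖ = 0.7041
dividing the unrounded norms, ‖Δx‖/‖x‖ = 0.1629
tightness: 0.1629 against a bound of 0.5825 (unrounded ratio ≈ 0.2797)


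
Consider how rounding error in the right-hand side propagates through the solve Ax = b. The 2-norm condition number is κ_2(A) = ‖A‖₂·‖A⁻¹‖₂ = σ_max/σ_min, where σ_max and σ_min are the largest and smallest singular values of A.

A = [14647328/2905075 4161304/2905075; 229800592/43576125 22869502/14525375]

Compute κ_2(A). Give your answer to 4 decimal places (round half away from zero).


AᵀA = [120191154613504/2257881890625 11684689587424/752627296875; 11684689587424/752627296875 1136653265444/250875765625]; tr = 208673654404/3612611025, det = 533794816/3612611025
solving λ² − 208673654404/3612611025·λ + 533794816/3612611025 = 0 gives λ = 1444/25, 369664/144504441
σ_max=√(1444/25)=(38/5), σ_min=√(369664/144504441)=(608/12021) → κ = 150.2625

150.2625


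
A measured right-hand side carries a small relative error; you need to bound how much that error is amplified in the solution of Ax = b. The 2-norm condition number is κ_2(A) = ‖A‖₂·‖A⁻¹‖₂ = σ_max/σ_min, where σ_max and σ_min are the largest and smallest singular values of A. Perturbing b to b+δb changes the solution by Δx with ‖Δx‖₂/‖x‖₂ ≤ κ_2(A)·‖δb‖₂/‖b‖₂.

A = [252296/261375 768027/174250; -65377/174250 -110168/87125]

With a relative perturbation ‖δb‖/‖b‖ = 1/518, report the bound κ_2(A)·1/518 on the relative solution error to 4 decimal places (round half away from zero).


form AᵀA = [468928729/437228100 2297360/485809; 2297360/485809 1021461481/48580900] with trace 2873909/130050 and determinant 4879681/26010000
solving λ² − 2873909/130050·λ + 4879681/26010000 = 0 gives λ = 2209/100, 2209/260100
κ_2(A) = √(λ_max/λ_min) = √((2209/100) / (2209/260100)) = 51.0000
worst-case relative error ≤ 51.0000 × 1/518 = 0.0985

0.0985


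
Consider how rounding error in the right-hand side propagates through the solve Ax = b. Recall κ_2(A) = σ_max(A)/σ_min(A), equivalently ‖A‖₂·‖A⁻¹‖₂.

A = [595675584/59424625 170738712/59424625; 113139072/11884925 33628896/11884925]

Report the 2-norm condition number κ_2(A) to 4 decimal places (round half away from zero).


form AᵀA = [802426446729216/4198913265625 234034998962688/4198913265625; 234034998962688/4198913265625 68280944030784/4198913265625] with trace 1393131825216/6718261225 and determinant 6879707136/6718261225
λ_max, λ_min = (1393131825216/6718261225 ± √1940631403750898995040256/45135033887338500625)/2 = 5184/25, 1327104/268730449
κ_2(A) = √(λ_max/λ_min) = √((5184/25) / (1327104/268730449)) = 204.9125

204.9125


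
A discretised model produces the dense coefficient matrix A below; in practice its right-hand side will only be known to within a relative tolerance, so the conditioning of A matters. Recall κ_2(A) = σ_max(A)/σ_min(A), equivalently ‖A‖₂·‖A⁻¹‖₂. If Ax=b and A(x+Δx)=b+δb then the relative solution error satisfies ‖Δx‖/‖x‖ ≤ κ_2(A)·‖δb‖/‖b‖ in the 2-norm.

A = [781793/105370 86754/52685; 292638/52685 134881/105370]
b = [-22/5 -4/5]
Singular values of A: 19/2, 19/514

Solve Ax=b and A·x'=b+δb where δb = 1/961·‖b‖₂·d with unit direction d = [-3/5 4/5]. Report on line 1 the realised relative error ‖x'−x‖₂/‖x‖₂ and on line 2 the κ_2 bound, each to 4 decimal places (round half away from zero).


0.0023
0.2674

largest singular value 19/2, smallest 19/514
condition number: (19/2) ÷ (19/514) = 257.0000
bound on ‖Δx‖/‖x‖: κ·ε = 257.0000·1/961 = 0.2674
solve Ax = b  →  x = [-12.2875 52.6932]
‖b‖ = 4.4721, ‖x‖ = 54.1069
re-solving with b+δb shifts x by Δx of norm 0.1259
realised ‖Δx‖/‖x‖ = 0.0023
tightness: 0.0023 against a bound of 0.2674 (unrounded ratio ≈ 0.0087)


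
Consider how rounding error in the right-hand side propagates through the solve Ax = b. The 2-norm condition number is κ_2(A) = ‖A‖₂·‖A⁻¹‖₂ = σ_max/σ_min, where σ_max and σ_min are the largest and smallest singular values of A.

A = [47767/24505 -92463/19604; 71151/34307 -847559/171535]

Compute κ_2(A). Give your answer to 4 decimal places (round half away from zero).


M = AᵀA = [283429546/34987225 -108831393/5597956; -108831393/5597956 26119765681/559795600]. tr(M)=181388393/3312400, det(M)=1874161/82810000
λ_max, λ_min = (181388393/3312400 ± √1316030233591161/438879750400)/2 = 1369/25, 1369/3312400
so κ_2 = √((1369/25) / (1369/3312400)) = 364.0000

364.0000


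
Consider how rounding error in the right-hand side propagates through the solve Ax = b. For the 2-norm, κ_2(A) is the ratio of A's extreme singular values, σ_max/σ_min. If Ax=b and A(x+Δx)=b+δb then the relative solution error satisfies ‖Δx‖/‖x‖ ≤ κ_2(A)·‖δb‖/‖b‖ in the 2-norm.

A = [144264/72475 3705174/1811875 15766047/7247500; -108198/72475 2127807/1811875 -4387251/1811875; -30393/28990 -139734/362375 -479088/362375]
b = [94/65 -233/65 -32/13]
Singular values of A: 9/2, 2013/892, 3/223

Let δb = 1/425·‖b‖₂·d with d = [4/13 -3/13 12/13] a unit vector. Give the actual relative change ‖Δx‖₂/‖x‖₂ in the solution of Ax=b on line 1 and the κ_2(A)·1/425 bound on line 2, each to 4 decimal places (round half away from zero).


largest singular value 9/2, smallest 3/223
κ_2(A) = (9/2) / (3/223) = 334.5000
κ_2(A)·‖δb‖/‖b‖ = 0.7871
solve Ax = b  →  x = [60.0000 -13.1397 -41.8852]
2-norm of b is 4.5826; of x, 74.3439
δb = ε·‖b‖·d = [0.0033 -0.0025 0.0100]; solving A·Δx = δb gives ‖Δx‖ = 0.8015
dividing the unrounded norms, ‖Δx‖/‖x‖ = 0.0108
tightness: 0.0108 against a bound of 0.7871 (unrounded ratio ≈ 0.0137)

0.0108
0.7871


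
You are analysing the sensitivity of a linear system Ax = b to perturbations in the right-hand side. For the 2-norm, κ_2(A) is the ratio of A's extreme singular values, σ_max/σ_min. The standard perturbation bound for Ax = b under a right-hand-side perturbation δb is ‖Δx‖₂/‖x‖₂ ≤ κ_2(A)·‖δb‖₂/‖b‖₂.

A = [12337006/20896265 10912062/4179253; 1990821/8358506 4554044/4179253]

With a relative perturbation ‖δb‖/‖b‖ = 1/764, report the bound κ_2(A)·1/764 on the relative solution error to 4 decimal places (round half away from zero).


AᵀA = [4188704583001/10335003336100 930697576578/516750166805; 930697576578/516750166805 827292389620/103350033361]; tr = 51706093721/6148128100, det = 707281/1537032025
solving λ² − 51706093721/6148128100·λ + 707281/1537032025 = 0 gives λ = 841/100, 3364/61481281
σ_max=√(841/100)=(29/10), σ_min=√(3364/61481281)=(58/7841) → κ = 392.0500
perturbation bound = 392.0500·1/764 = 0.5132

0.5132


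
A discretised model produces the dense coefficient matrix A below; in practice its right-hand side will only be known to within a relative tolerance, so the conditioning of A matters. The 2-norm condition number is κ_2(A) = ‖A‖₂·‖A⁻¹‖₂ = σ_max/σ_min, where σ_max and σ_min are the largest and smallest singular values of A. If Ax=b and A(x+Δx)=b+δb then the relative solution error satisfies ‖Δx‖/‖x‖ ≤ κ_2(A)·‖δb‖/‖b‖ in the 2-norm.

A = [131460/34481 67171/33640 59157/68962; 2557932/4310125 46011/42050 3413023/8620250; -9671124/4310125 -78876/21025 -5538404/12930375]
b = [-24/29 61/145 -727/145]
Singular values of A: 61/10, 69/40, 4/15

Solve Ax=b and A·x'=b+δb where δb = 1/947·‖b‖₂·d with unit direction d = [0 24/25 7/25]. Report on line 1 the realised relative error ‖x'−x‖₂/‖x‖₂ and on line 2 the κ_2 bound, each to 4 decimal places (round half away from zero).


σ_max = 61/10, σ_min = 4/15
κ = σ_max/σ_min = (61/10)/(4/15) = 22.8750
bound on ‖Δx‖/‖x‖: κ·ε = 22.8750·1/947 = 0.0242
solve Ax = b  →  x = [-0.3896 2.0183 -3.9314]
‖b‖₂ = 5.0990 and ‖x‖₂ = 4.4364
Δx = A⁻¹·δb where δb = 1/947·5.0990·d; ‖Δx‖ = 0.0202
relative error = 0.0046
realised/bound (from unrounded values) ≈ 0.1884

0.0046
0.0242


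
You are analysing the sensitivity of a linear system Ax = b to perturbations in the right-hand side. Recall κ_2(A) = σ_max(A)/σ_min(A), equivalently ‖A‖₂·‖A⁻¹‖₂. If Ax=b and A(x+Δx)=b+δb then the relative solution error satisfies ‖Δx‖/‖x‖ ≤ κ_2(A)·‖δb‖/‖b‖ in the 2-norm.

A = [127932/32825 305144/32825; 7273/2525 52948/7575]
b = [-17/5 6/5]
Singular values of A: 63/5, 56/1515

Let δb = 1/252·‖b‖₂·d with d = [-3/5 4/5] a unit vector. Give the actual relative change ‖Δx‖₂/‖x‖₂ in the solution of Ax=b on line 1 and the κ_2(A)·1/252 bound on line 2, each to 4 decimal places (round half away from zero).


0.0048
1.3527

largest singular value 63/5, smallest 56/1515
κ_2(A) = (63/5) / (56/1515) = 340.8750
worst-case relative error ≤ 340.8750 × 1/252 = 1.3527
solve Ax = b  →  x = [-74.9786 31.0691]
‖b‖ = 3.6056, ‖x‖ = 81.1609
re-solving with b+δb shifts x by Δx of norm 0.3871
dividing the unrounded norms, ‖Δx‖/‖x‖ = 0.0048
realised/bound (from unrounded values) ≈ 0.0035


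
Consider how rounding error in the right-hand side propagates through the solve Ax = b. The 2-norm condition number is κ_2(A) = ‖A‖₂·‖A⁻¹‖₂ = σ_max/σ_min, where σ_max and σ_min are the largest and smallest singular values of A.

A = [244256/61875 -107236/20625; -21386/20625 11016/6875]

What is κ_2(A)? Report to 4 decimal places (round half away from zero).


49.5000

M = AᵀA = [102043588/6125625 -45301328/2041875; -45301328/2041875 20146768/680625]. tr(M)=2266916/49005, det(M)=5345344/6125625
char-poly roots: 1156/25 and 4624/245025
σ_max=√(1156/25)=(34/5), σ_min=√(4624/245025)=(68/495) → κ = 49.5000


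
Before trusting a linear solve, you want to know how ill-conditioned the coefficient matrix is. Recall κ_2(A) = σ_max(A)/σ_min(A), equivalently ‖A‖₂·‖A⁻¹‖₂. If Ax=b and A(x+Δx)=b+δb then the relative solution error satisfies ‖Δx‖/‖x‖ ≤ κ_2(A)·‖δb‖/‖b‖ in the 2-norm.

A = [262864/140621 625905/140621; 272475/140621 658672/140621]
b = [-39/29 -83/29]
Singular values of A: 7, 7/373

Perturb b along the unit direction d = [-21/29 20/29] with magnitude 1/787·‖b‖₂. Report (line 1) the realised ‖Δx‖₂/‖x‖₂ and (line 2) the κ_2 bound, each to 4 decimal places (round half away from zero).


from the listed singular values, σ₁ = 7, σ_n = 7/373
condition number: 7 ÷ (7/373) = 373.0000
κ_2(A)·‖δb‖/‖b‖ = 0.4740
solve Ax = b  →  x = [49.0220 -20.8901]
‖b‖ = 3.1623, ‖x‖ = 53.2874
re-solving with b+δb shifts x by Δx of norm 0.2141
realised ‖Δx‖/‖x‖ = 0.0040
tightness: 0.0040 against a bound of 0.4740 (unrounded ratio ≈ 0.0085)

0.0040
0.4740


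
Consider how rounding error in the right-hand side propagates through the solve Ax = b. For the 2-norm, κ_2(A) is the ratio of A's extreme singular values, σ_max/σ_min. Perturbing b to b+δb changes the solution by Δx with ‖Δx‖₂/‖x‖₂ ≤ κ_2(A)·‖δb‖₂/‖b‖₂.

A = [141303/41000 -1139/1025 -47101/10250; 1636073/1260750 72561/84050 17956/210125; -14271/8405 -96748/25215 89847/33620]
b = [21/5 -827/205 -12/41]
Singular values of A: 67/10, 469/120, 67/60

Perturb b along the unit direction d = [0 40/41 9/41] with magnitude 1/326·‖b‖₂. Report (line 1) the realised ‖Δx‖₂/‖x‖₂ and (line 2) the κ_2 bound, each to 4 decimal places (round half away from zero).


σ_max = 67/10, σ_min = 67/60
condition number: (67/10) ÷ (67/60) = 6.0000
worst-case relative error ≤ 6.0000 × 1/326 = 0.0184
solve Ax = b  →  x = [-2.5025 -0.6506 -2.6335]
2-norm of b is 5.8310; of x, 3.6907
with δb = [0.0000 0.0175 0.0039], A·Δx = δb → ‖Δx‖ = 0.0160
relative error = 0.0043
so the bound overstates the realised error by a factor of ≈ 4.2407 (computed from the unrounded values)

0.0043
0.0184


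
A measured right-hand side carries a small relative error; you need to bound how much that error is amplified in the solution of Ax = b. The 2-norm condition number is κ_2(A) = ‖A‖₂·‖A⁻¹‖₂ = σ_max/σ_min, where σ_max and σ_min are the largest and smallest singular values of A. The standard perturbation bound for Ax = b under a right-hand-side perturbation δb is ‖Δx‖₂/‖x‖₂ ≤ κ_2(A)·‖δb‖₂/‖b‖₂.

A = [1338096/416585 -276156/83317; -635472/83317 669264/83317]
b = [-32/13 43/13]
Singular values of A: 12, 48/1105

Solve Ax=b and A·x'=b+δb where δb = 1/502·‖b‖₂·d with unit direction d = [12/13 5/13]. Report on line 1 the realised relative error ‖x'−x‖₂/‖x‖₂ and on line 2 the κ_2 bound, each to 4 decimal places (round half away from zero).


largest singular value 12, smallest 48/1105
κ = σ_max/σ_min = 12/(48/1105) = 276.2500
κ_2(A)·‖δb‖/‖b‖ = 0.5503
solve Ax = b  →  x = [-16.9001 -15.6351]
‖b‖₂ = 4.1231 and ‖x‖₂ = 23.0232
re-solving with b+δb shifts x by Δx of norm 0.1891
relative error = 0.0082
so the bound overstates the realised error by a factor of ≈ 67.0075 (computed from the unrounded values)

0.0082
0.5503


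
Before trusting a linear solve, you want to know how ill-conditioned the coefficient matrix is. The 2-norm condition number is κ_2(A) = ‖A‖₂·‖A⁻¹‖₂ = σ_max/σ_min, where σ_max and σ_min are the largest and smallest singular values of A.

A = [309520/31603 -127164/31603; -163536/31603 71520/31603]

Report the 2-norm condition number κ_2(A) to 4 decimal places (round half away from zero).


107.2500

AᵀA = [424036864/3455881 -176664000/3455881; -176664000/3455881 73653264/3455881]; tr = 2944912/20449, det = 36864/20449
λ_max, λ_min = (2944912/20449 ± √8669491360000/418161601)/2 = 144, 256/20449
κ = σ_max/σ_min = 12/(16/143) = 107.2500


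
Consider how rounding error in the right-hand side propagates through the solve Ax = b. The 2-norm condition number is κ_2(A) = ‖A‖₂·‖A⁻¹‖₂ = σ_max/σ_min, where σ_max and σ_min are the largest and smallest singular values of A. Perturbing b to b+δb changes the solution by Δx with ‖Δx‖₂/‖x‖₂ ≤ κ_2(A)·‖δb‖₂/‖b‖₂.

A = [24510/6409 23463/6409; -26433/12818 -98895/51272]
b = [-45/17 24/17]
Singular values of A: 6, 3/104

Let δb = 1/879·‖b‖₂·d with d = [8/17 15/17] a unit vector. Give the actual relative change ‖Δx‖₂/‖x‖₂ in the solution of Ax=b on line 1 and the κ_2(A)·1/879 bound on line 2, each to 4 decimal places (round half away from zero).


0.2366
0.2366

from the listed singular values, σ₁ = 6, σ_n = 3/104
condition number: 6 ÷ (3/104) = 208.0000
bound on ‖Δx‖/‖x‖: κ·ε = 208.0000·1/879 = 0.2366
solve Ax = b  →  x = [-0.3621 -0.3448]
‖b‖ = 3.0000, ‖x‖ = 0.5000
δb = ε·‖b‖·d = [0.0016 0.0030]; solving A·Δx = δb gives ‖Δx‖ = 0.1183
relative error = 0.2366
so the bound is sharp here: realised error equals the bound


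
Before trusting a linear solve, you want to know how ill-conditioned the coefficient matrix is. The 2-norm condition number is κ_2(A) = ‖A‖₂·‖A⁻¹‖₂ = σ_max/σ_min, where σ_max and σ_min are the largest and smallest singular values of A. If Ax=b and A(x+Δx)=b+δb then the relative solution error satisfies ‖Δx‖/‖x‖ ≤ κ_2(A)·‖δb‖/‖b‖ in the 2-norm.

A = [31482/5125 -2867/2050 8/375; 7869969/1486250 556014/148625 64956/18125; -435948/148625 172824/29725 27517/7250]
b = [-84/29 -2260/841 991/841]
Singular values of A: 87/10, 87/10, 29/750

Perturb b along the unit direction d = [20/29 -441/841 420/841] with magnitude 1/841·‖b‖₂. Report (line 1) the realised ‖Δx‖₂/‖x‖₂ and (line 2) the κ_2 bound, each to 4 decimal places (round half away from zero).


largest singular value 87/10, smallest 29/750
condition number: (87/10) ÷ (29/750) = 225.0000
bound on ‖Δx‖/‖x‖: κ·ε = 225.0000·1/841 = 0.2675
solve Ax = b  →  x = [-0.4687 0.0112 -0.0690]
‖b‖₂ = 4.1231 and ‖x‖₂ = 0.4739
δb = ε·‖b‖·d = [0.0034 -0.0026 0.0024]; solving A·Δx = δb gives ‖Δx‖ = 0.1268
dividing the unrounded norms, ‖Δx‖/‖x‖ = 0.2675
so the bound is sharp here: realised error equals the bound

0.2675
0.2675


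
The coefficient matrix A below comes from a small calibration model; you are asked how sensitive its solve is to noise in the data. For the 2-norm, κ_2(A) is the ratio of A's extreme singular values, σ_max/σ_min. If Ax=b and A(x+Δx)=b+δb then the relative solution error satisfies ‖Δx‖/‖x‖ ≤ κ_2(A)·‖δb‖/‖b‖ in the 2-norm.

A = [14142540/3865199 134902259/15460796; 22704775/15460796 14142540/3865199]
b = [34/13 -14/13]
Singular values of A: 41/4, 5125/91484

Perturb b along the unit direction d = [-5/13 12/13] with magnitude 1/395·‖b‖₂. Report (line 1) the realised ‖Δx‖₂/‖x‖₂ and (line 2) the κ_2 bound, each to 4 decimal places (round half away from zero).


from the listed singular values, σ₁ = 41/4, σ_n = 5125/91484
κ_2(A) = (41/4) / (5125/91484) = 182.9680
perturbation bound = 182.9680·1/395 = 0.4632
solve Ax = b  →  x = [33.0299 -13.5511]
2-norm of b is 2.8284; of x, 35.7016
re-solving with b+δb shifts x by Δx of norm 0.1278
dividing the unrounded norms, ‖Δx‖/‖x‖ = 0.0036
realised/bound (from unrounded values) ≈ 0.0077

0.0036
0.4632


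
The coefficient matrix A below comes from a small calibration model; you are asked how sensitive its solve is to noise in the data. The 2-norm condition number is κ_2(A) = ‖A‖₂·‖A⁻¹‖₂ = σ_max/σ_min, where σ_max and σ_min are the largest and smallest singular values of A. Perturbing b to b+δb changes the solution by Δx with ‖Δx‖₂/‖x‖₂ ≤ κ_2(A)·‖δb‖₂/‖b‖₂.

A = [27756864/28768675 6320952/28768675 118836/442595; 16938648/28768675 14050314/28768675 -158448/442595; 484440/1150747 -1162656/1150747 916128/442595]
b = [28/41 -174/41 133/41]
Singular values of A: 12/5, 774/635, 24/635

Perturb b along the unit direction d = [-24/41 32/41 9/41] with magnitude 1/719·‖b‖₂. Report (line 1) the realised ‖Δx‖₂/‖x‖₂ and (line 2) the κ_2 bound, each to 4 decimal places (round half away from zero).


0.0025
0.0883

largest singular value 12/5, smallest 24/635
κ = σ_max/σ_min = (12/5)/(24/635) = 63.5000
κ_2(A)·‖δb‖/‖b‖ = 0.0883
solve Ax = b  →  x = [25.7243 -66.0044 -35.8824]
2-norm of b is 5.3852; of x, 79.4094
δb = ε·‖b‖·d = [-0.0044 0.0058 0.0016]; solving A·Δx = δb gives ‖Δx‖ = 0.1982
realised ‖Δx‖/‖x‖ = 0.0025
realised/bound (from unrounded values) ≈ 0.0283


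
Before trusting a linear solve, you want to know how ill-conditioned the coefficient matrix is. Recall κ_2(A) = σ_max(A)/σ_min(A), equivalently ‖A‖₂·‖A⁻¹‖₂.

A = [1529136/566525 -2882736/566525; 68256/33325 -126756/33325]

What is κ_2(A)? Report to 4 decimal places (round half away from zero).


333.2500

M = AᵀA = [147386946816/12838023025 -55267857792/2567604605; -55267857792/2567604605 518142159504/12838023025]. tr(M)=460573776/8884445, det(M)=26873856/1110555625
solving λ² − 460573776/8884445·λ + 26873856/1110555625 = 0 gives λ = 1296/25, 20736/44422225
σ_max=√(1296/25)=(36/5), σ_min=√(20736/44422225)=(144/6665) → κ = 333.2500


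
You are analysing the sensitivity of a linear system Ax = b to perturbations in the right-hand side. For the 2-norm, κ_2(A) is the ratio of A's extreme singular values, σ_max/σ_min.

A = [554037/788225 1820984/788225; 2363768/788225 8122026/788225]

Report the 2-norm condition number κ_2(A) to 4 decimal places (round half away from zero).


AᵀA = [3506458153/369600625 12021105096/369600625; 12021105096/369600625 41215519972/369600625]; tr = 71555165/591361, det = 58564/591361
char-poly roots: 121 and 484/591361
σ_max=√121=11, σ_min=√(484/591361)=(22/769) → κ = 384.5000

384.5000


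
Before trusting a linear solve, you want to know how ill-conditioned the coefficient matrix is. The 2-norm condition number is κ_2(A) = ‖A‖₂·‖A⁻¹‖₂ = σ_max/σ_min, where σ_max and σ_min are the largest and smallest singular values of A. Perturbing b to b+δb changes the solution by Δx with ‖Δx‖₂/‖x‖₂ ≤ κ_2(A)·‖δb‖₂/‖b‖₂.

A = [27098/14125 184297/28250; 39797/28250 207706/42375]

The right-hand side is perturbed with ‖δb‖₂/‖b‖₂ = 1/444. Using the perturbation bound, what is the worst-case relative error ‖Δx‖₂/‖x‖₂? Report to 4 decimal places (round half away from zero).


form AᵀA = [36168061/6384500 92993264/4788375; 92993264/4788375 3826044701/57460500] with trace 16606229/229842 and determinant 83521/1838736
solving λ² − 16606229/229842·λ + 83521/1838736 = 0 gives λ = 289/4, 289/459684
κ_2(A) = √(λ_max/λ_min) = √((289/4) / (289/459684)) = 339.0000
perturbation bound = 339.0000·1/444 = 0.7635

0.7635


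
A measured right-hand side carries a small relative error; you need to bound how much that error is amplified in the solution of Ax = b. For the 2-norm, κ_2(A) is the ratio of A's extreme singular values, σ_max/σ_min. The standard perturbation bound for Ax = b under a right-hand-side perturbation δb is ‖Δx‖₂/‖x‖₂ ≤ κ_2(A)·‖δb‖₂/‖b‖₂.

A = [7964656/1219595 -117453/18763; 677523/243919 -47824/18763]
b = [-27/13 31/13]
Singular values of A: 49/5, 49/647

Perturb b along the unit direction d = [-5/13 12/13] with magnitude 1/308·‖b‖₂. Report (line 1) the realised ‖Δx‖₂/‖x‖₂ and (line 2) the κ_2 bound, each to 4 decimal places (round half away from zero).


from the listed singular values, σ₁ = 49/5, σ_n = 49/647
κ = σ_max/σ_min = (49/5)/(49/647) = 129.4000
worst-case relative error ≤ 129.4000 × 1/308 = 0.4201
solve Ax = b  →  x = [27.2449 28.7551]
‖b‖₂ = 3.1623 and ‖x‖₂ = 39.6124
Δx = A⁻¹·δb where δb = 1/308·3.1623·d; ‖Δx‖ = 0.1356
dividing the unrounded norms, ‖Δx‖/‖x‖ = 0.0034
so the bound overstates the realised error by a factor of ≈ 122.7600 (computed from the unrounded values)

0.0034
0.4201


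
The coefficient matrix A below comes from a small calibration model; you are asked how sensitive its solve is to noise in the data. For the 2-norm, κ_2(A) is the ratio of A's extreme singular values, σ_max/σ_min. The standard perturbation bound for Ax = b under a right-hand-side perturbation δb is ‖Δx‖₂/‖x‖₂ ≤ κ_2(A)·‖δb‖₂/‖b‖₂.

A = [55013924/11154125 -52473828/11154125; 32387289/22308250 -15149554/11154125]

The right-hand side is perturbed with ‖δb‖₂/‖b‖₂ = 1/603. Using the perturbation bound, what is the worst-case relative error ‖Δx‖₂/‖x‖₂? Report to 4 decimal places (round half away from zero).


M = AᵀA = [21048102118849/796252828900 -200455531353/7962528289; -200455531353/7962528289 4772818578196/199063207225]. tr(M)=47728152713/946792900, det(M)=101646724/5917455625
λ_max, λ_min = (47728152713/946792900 ± √91116598752865229049/35856671819616400)/2 = 5041/100, 80656/236698225
so κ_2 = √((5041/100) / (80656/236698225)) = 384.6250
bound on ‖Δx‖/‖x‖: κ·ε = 384.6250·1/603 = 0.6379

0.6379


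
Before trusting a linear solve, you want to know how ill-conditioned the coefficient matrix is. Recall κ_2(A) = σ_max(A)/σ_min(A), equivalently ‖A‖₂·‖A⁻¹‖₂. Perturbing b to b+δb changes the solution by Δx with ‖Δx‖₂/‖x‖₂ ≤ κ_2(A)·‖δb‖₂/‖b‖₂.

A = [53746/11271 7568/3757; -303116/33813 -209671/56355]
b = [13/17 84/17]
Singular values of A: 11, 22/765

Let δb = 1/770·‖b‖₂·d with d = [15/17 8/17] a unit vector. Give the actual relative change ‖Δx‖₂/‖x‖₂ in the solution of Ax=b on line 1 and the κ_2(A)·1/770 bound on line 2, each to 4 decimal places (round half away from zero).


largest singular value 11, smallest 22/765
condition number: 11 ÷ (22/765) = 382.5000
κ_2(A)·‖δb‖/‖b‖ = 0.4968
solve Ax = b  →  x = [-40.4580 96.1538]
‖b‖₂ = 5.0000 and ‖x‖₂ = 104.3188
Δx = A⁻¹·δb where δb = 1/770·5.0000·d; ‖Δx‖ = 0.2258
relative error = 0.0022
tightness: 0.0022 against a bound of 0.4968 (unrounded ratio ≈ 0.0044)

0.0022
0.4968


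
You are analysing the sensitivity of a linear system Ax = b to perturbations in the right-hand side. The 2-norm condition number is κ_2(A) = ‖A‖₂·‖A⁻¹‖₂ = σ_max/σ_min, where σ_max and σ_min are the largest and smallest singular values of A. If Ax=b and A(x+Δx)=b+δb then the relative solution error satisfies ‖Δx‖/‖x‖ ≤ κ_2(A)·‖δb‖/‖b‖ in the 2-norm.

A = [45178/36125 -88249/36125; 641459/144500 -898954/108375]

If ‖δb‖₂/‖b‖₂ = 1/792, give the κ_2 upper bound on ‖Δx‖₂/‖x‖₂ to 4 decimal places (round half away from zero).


0.2576

M = AᵀA = [710602361/33408400 -19983523/501126; -19983523/501126 1405134829/18792225]. tr(M)=99922417/1040400, det(M)=5764801/26010000
λ_max, λ_min = (99922417/1040400 ± √399341191491529/43297286400)/2 = 2401/25, 2401/1040400
κ = σ_max/σ_min = (49/5)/(49/1020) = 204.0000
κ_2(A)·‖δb‖/‖b‖ = 0.2576


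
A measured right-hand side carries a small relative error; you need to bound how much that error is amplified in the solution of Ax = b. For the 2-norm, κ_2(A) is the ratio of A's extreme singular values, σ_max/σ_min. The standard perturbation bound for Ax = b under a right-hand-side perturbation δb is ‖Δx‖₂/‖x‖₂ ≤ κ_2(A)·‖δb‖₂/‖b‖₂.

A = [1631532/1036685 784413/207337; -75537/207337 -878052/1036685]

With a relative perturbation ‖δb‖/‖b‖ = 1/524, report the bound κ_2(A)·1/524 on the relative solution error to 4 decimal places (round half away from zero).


0.7424

form AᵀA = [128336733/49179325 12319776/1967173; 12319776/1967173 739192293/49179325] with trace 66733002/3783025 and determinant 194481/94575625
char-poly roots: 441/25 and 441/3783025
so κ_2 = √((441/25) / (441/3783025)) = 389.0000
bound on ‖Δx‖/‖x‖: κ·ε = 389.0000·1/524 = 0.7424


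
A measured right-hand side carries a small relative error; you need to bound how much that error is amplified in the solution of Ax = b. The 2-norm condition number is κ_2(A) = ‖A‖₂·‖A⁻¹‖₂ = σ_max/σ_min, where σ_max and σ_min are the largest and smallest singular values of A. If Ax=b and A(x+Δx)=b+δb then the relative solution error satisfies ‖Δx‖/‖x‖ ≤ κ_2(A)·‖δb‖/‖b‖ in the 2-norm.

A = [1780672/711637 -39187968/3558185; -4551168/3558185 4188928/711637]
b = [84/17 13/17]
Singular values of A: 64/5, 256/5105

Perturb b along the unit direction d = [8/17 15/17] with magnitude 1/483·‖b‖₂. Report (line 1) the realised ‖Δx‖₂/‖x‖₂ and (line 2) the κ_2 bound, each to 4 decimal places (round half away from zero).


0.0035
0.5285

largest singular value 64/5, smallest 256/5105
κ_2(A) = (64/5) / (256/5105) = 255.2500
κ_2(A)·‖δb‖/‖b‖ = 0.5285
solve Ax = b  →  x = [58.4337 12.8273]
‖b‖₂ = 5.0000 and ‖x‖₂ = 59.8250
with δb = [0.0049 0.0091], A·Δx = δb → ‖Δx‖ = 0.2064
dividing the unrounded norms, ‖Δx‖/‖x‖ = 0.0035
so the bound overstates the realised error by a factor of ≈ 153.1521 (computed from the unrounded values)


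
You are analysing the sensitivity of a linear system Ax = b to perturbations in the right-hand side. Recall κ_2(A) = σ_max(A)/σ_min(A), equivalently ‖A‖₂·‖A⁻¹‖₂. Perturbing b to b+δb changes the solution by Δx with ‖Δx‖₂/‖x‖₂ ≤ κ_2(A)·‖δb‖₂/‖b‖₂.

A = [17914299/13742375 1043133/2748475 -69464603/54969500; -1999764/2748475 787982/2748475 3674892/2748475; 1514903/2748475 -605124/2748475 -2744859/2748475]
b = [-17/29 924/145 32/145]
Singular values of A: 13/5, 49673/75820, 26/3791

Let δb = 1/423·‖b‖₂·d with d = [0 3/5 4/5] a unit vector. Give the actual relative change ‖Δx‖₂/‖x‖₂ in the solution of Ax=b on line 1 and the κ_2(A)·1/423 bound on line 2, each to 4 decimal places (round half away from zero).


σ_max = 13/5, σ_min = 26/3791
κ_2(A) = (13/5) / (26/3791) = 379.1000
perturbation bound = 379.1000·1/423 = 0.8962
solve Ax = b  →  x = [374.5426 -346.2751 282.8300]
2-norm of b is 6.4031; of x, 583.2508
re-solving with b+δb shifts x by Δx of norm 2.2072
realised ‖Δx‖/‖x‖ = 0.0038
realised/bound (from unrounded values) ≈ 0.0042

0.0038
0.8962


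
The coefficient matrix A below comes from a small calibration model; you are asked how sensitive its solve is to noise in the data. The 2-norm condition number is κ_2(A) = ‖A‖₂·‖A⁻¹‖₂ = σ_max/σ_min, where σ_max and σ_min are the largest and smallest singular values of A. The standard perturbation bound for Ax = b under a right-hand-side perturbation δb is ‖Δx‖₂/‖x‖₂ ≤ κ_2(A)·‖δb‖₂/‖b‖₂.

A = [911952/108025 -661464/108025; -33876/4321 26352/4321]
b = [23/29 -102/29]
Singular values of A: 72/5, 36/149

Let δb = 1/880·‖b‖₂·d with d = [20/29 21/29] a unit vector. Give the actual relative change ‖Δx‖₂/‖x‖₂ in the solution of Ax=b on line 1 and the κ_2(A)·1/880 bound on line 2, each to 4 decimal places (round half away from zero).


from the listed singular values, σ₁ = 72/5, σ_n = 36/149
condition number: (72/5) ÷ (36/149) = 59.6000
bound on ‖Δx‖/‖x‖: κ·ε = 59.6000·1/880 = 0.0677
solve Ax = b  →  x = [-4.8000 -6.7472]
‖b‖₂ = 3.6056 and ‖x‖₂ = 8.2804
with δb = [0.0028 0.0030], A·Δx = δb → ‖Δx‖ = 0.0170
dividing the unrounded norms, ‖Δx‖/‖x‖ = 0.0020
tightness: 0.0020 against a bound of 0.0677 (unrounded ratio ≈ 0.0302)

0.0020
0.0677


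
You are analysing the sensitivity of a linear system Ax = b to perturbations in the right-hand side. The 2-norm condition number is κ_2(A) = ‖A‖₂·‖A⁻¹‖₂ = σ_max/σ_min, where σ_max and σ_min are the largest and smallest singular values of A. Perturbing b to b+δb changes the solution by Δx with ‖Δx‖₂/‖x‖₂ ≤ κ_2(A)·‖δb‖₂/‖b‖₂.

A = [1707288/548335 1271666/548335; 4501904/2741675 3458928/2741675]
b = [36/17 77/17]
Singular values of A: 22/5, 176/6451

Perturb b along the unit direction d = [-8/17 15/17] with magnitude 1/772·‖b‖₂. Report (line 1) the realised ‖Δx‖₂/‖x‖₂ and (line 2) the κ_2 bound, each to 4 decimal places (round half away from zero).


largest singular value 22/5, smallest 176/6451
condition number: (22/5) ÷ (176/6451) = 161.2750
κ_2(A)·‖δb‖/‖b‖ = 0.2089
solve Ax = b  →  x = [-65.2489 88.5136]
‖b‖ = 5.0000, ‖x‖ = 109.9640
re-solving with b+δb shifts x by Δx of norm 0.2374
dividing the unrounded norms, ‖Δx‖/‖x‖ = 0.0022
realised/bound (from unrounded values) ≈ 0.0103

0.0022
0.2089


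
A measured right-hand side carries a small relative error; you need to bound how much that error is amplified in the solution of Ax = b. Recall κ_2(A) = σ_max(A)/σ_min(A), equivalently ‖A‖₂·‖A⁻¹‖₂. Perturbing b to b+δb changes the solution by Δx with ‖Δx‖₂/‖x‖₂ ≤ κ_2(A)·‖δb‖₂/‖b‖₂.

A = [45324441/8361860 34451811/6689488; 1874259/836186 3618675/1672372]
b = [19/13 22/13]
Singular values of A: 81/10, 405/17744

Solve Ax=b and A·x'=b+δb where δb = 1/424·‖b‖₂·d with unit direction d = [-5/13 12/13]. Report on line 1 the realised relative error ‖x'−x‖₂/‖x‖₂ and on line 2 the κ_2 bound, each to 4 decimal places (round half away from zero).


largest singular value 81/10, smallest 405/17744
κ = σ_max/σ_min = (81/10)/(405/17744) = 354.8800
κ_2(A)·‖δb‖/‖b‖ = 0.8370
solve Ax = b  →  x = [-30.0366 31.8965]
‖b‖₂ = 2.2361 and ‖x‖₂ = 43.8130
with δb = [-0.0020 0.0049], A·Δx = δb → ‖Δx‖ = 0.2311
dividing the unrounded norms, ‖Δx‖/‖x‖ = 0.0053
so the bound overstates the realised error by a factor of ≈ 158.7097 (computed from the unrounded values)

0.0053
0.8370


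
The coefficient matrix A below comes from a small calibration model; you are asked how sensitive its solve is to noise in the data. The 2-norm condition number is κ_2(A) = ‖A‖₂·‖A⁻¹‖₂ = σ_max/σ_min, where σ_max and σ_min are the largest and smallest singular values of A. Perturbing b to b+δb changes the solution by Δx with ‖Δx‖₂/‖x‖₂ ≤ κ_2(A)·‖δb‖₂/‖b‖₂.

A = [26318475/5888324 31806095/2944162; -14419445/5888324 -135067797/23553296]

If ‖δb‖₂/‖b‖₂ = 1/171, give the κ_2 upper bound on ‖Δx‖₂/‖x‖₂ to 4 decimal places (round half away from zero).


1.2465

AᵀA = [1558101246425/59986781192 29911093421985/479894249536; 29911093421985/479894249536 287153914366681/1919576998144]; tr = 1994160676049/11358443776, det = 123288765625/181735100416
char-poly roots: 2809/16 and 43890625/11358443776
κ_2(A) = √(λ_max/λ_min) = √((2809/16) / (43890625/11358443776)) = 213.1520
perturbation bound = 213.1520·1/171 = 1.2465


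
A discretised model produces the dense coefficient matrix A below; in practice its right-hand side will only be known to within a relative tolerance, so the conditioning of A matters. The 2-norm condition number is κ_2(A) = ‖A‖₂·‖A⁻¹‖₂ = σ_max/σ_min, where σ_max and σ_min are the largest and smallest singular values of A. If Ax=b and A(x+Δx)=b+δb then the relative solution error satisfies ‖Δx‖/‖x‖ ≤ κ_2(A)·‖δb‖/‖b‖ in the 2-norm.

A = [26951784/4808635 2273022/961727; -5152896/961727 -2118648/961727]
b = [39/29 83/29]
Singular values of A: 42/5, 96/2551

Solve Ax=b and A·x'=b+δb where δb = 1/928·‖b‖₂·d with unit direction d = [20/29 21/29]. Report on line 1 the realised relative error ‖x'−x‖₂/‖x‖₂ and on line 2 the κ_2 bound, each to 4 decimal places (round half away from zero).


0.0011
0.2405

largest singular value 42/5, smallest 96/2551
κ = σ_max/σ_min = (42/5)/(96/2551) = 223.2125
perturbation bound = 223.2125·1/928 = 0.2405
solve Ax = b  →  x = [-30.7709 73.5408]
2-norm of b is 3.1623; of x, 79.7188
with δb = [0.0024 0.0025], A·Δx = δb → ‖Δx‖ = 0.0906
relative error = 0.0011
so the bound overstates the realised error by a factor of ≈ 211.7582 (computed from the unrounded values)


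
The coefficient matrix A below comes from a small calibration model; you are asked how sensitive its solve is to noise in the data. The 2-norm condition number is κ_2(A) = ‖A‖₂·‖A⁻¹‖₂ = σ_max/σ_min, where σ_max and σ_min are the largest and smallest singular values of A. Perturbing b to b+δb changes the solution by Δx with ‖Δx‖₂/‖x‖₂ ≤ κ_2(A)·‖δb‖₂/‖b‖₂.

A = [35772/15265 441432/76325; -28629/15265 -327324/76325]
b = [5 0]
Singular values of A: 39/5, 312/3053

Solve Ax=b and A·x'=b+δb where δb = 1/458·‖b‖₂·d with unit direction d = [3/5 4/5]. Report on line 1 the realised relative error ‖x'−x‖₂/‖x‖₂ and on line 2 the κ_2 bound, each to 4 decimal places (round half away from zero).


0.0036
0.1666

σ_max = 39/5, σ_min = 312/3053
κ_2(A) = (39/5) / (312/3053) = 76.3250
bound on ‖Δx‖/‖x‖: κ·ε = 76.3250·1/458 = 0.1666
solve Ax = b  →  x = [-26.9004 11.7641]
2-norm of b is 5.0000; of x, 29.3602
re-solving with b+δb shifts x by Δx of norm 0.1068
dividing the unrounded norms, ‖Δx‖/‖x‖ = 0.0036
tightness: 0.0036 against a bound of 0.1666 (unrounded ratio ≈ 0.0218)


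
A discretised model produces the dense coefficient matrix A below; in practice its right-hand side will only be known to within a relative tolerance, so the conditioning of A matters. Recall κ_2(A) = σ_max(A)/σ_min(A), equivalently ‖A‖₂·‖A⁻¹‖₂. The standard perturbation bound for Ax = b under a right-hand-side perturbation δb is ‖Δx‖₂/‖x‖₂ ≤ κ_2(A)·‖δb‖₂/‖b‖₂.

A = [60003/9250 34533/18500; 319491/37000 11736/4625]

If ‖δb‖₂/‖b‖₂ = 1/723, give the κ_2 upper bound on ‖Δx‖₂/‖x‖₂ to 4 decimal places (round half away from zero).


0.5118

form AᵀA = [6387210369/54760000 232865199/6845000; 232865199/6845000 135850689/13690000] with trace 11088981/87616 and determinant 164025/1401856
char-poly roots: 2025/16 and 81/87616
κ_2(A) = √(λ_max/λ_min) = √((2025/16) / (81/87616)) = 370.0000
κ_2(A)·‖δb‖/‖b‖ = 0.5118


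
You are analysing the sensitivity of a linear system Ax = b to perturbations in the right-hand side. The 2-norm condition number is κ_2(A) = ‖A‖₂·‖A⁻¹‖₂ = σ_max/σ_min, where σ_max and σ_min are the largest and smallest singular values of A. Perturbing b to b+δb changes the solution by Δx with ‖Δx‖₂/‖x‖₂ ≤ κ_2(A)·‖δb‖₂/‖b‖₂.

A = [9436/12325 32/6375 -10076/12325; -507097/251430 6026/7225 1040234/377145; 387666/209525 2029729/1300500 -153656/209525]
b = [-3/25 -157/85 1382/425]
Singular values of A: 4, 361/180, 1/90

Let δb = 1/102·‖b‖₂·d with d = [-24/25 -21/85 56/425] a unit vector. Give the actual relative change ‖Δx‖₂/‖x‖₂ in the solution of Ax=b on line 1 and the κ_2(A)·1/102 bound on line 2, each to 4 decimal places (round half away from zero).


0.0367
3.5294

σ_max = 4, σ_min = 1/90
condition number: 4 ÷ (1/90) = 360.0000
κ_2(A)·‖δb‖/‖b‖ = 3.5294
solve Ax = b  →  x = [58.3621 -41.4730 54.5473]
‖b‖₂ = 3.7417 and ‖x‖₂ = 90.0086
Δx = A⁻¹·δb where δb = 1/102·3.7417·d; ‖Δx‖ = 3.3015
realised ‖Δx‖/‖x‖ = 0.0367
tightness: 0.0367 against a bound of 3.5294 (unrounded ratio ≈ 0.0104)


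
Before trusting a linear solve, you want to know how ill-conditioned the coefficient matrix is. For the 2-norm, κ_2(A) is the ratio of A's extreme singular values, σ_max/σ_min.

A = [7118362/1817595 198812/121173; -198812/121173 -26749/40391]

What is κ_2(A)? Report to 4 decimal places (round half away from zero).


215.1000

form AᵀA = [352452515476/19548234225 9790099316/1303215615; 9790099316/1303215615 271986937/86881041] with trace 2447630629/115670025 and determinant 1119364/115670025
solving λ² − 2447630629/115670025·λ + 1119364/115670025 = 0 gives λ = 529/25, 2116/4626801
σ_max=√(529/25)=(23/5), σ_min=√(2116/4626801)=(46/2151) → κ = 215.1000
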